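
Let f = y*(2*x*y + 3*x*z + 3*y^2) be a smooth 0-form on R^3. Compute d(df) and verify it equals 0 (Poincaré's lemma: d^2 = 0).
d(df) = 0

Step 1: df = sum_i (∂f/∂x_i) dx_i = (y*(2*y + 3*z)) dx + (4*x*y + 3*x*z + 9*y^2) dy + (3*x*y) dz.
Step 2: Apply d again. Using the 1-form formula, the coefficient of dx ∧ dy in d(df) is ∂^2 f/∂x ∂y - ∂^2 f/∂y ∂x = (4*y + 3*z) - (4*y + 3*z) = 0 (equality of mixed partials for smooth f).
Similarly for dx ∧ dz and dy ∧ dz — all coefficients vanish. So d(df) = 0.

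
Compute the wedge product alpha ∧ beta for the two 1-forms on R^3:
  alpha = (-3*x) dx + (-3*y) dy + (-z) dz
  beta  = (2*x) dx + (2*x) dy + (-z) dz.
alpha ∧ beta = (6*x*(-x + y)) dx ∧ dy + (5*x*z) dx ∧ dz + (z*(2*x + 3*y)) dy ∧ dz

Distribute the wedge, using dx_i ∧ dx_j = -dx_j ∧ dx_i and dx_i ∧ dx_i = 0. For each pair (i, j) with i < j, the coefficient of dx_i ∧ dx_j in alpha ∧ beta is (alpha_i * beta_j - alpha_j * beta_i). Collecting: alpha ∧ beta = (6*x*(-x + y)) dx ∧ dy + (5*x*z) dx ∧ dz + (z*(2*x + 3*y)) dy ∧ dz.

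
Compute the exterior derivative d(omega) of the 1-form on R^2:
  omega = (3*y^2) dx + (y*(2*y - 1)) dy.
d(omega) = (-6*y) dx ∧ dy

For a 1-form omega = sum_i f_i dx_i, the exterior derivative is
  d(omega) = sum_{i < j} (∂f_j/∂x_i - ∂f_i/∂x_j) dx_i ∧ dx_j.
  coefficient of dx ∧ dy: ∂f_2/∂x - ∂f_1/∂y = ∂(y*(2*y - 1))/∂x - ∂(3*y^2)/∂y = -6*y
Assembling: d(omega) = (-6*y) dx ∧ dy.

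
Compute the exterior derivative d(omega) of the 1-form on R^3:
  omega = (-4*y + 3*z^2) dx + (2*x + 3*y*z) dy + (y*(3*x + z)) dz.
d(omega) = (6) dx ∧ dy + (3*y - 6*z) dx ∧ dz + (3*x - 3*y + z) dy ∧ dz

For a 1-form omega = sum_i f_i dx_i, the exterior derivative is
  d(omega) = sum_{i < j} (∂f_j/∂x_i - ∂f_i/∂x_j) dx_i ∧ dx_j.
  coefficient of dx ∧ dy: ∂f_2/∂x - ∂f_1/∂y = ∂(2*x + 3*y*z)/∂x - ∂(-4*y + 3*z^2)/∂y = 6
  coefficient of dx ∧ dz: ∂f_3/∂x - ∂f_1/∂z = ∂(y*(3*x + z))/∂x - ∂(-4*y + 3*z^2)/∂z = 3*y - 6*z
  coefficient of dy ∧ dz: ∂f_3/∂y - ∂f_2/∂z = ∂(y*(3*x + z))/∂y - ∂(2*x + 3*y*z)/∂z = 3*x - 3*y + z
Assembling: d(omega) = (6) dx ∧ dy + (3*y - 6*z) dx ∧ dz + (3*x - 3*y + z) dy ∧ dz.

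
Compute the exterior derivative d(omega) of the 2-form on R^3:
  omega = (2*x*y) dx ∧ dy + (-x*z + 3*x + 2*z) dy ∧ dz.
d(omega) = (3 - z) dx ∧ dy ∧ dz

For a 2-form omega = sum_{i<j} g_{ij} dx_i ∧ dx_j, the exterior derivative is
  d(omega) = sum_{i<j} d(g_{ij}) ∧ dx_i ∧ dx_j = sum_{i<j, k} (∂g_{ij}/∂x_k) dx_k ∧ dx_i ∧ dx_j.
Expand each term, using dx_k ∧ dx_i ∧ dx_j = sgn(permutation) dx_{(a)} ∧ dx_{(b)} ∧ dx_{(c)} with (a < b < c) sorted:
  d(-x*z + 3*x + 2*z) includes (∂/∂x)(-x*z + 3*x + 2*z) dx = (3 - z) dx, which multiplied by dy ∧ dz gives (3 - z) dx ∧ dy ∧ dz
Collecting like 3-forms: d(omega) = (3 - z) dx ∧ dy ∧ dz.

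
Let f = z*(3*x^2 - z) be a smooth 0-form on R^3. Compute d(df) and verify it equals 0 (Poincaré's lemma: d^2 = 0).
d(df) = 0

Step 1: df = sum_i (∂f/∂x_i) dx_i = (6*x*z) dx + (0) dy + (3*x^2 - 2*z) dz.
Step 2: Apply d again. Using the 1-form formula, the coefficient of dx ∧ dy in d(df) is ∂^2 f/∂x ∂y - ∂^2 f/∂y ∂x = (0) - (0) = 0 (equality of mixed partials for smooth f).
Similarly for dx ∧ dz and dy ∧ dz — all coefficients vanish. So d(df) = 0.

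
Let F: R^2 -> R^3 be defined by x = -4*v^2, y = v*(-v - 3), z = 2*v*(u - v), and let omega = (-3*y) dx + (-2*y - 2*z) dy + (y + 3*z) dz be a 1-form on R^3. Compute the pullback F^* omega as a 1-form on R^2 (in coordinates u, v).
F^* omega = (v^2*(12*u - 14*v - 6)) du + (2*v*(6*u^2 - 15*u*v + 3*u - 4*v^2 - 45*v - 9)) dv

Using F^*(f dg) = (f ∘ F) d(g ∘ F), substitute each coordinate x_i by F_i(u, v) in f_i, and replace dx_i by d F_i = (∂F_i/∂u) du + (∂F_i/∂v) dv.
  For the x component: f_1(F) = 3*v*(v + 3); d F_1 = (0) du + (-8*v) dv
  For the y component: f_2(F) = 2*v*(-2*u + 3*v + 3); d F_2 = (0) du + (-2*v - 3) dv
  For the z component: f_3(F) = v*(6*u - 7*v - 3); d F_3 = (2*v) du + (2*u - 4*v) dv
Combining and collecting du, dv coefficients:
  coeff of du: v^2*(12*u - 14*v - 6)
  coeff of dv: 2*v*(6*u^2 - 15*u*v + 3*u - 4*v^2 - 45*v - 9)
F^* omega = (v^2*(12*u - 14*v - 6)) du + (2*v*(6*u^2 - 15*u*v + 3*u - 4*v^2 - 45*v - 9)) dv.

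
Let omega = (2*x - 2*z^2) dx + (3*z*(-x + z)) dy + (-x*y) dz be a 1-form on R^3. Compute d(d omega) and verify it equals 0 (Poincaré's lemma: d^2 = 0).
d(d omega) = 0

Step 1: d omega = sum_{i<j} (∂f_j/∂x_i - ∂f_i/∂x_j) dx_i ∧ dx_j:
  coeff of dx ∧ dy: -3*z
  coeff of dx ∧ dz: -y + 4*z
  coeff of dy ∧ dz: 2*x - 6*z
Step 2: Apply d again to each 2-form coefficient. The only possible 3-form in R^3 is dx ∧ dy ∧ dz, with coefficient
  ∂(coeff of dy∧dz)/∂x - ∂(coeff of dx∧dz)/∂y + ∂(coeff of dx∧dy)/∂z
  = ∂/∂x (2*x - 6*z) - ∂/∂y (-y + 4*z) + ∂/∂z (-3*z).
Each of these terms simplifies to sums of mixed partials that cancel in pairs. The result is 0 (by equality of mixed partials for smooth functions — Schwarz / Clairaut).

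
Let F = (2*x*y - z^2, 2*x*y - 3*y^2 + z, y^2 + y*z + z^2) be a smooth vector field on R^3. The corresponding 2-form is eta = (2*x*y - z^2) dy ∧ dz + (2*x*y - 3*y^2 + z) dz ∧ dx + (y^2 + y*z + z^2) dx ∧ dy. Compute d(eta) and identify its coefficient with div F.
d(eta) = (2*x - 3*y + 2*z) dx ∧ dy ∧ dz; div F = 2*x - 3*y + 2*z

For a 2-form in R^3 of the form above, applying d gives a 3-form with coefficient ∂P/∂x + ∂Q/∂y + ∂R/∂z:
  ∂P/∂x = 2*y
  ∂Q/∂y = 2*x - 6*y
  ∂R/∂z = y + 2*z
Sum = 2*x - 3*y + 2*z, which is exactly div F.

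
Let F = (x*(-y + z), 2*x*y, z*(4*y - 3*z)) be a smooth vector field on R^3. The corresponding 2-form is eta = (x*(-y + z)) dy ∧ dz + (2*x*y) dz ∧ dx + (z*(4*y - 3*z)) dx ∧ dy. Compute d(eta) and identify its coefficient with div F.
d(eta) = (2*x + 3*y - 5*z) dx ∧ dy ∧ dz; div F = 2*x + 3*y - 5*z

For a 2-form in R^3 of the form above, applying d gives a 3-form with coefficient ∂P/∂x + ∂Q/∂y + ∂R/∂z:
  ∂P/∂x = -y + z
  ∂Q/∂y = 2*x
  ∂R/∂z = 4*y - 6*z
Sum = 2*x + 3*y - 5*z, which is exactly div F.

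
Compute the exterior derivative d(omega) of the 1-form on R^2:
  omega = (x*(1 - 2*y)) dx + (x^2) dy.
d(omega) = (4*x) dx ∧ dy

For a 1-form omega = sum_i f_i dx_i, the exterior derivative is
  d(omega) = sum_{i < j} (∂f_j/∂x_i - ∂f_i/∂x_j) dx_i ∧ dx_j.
  coefficient of dx ∧ dy: ∂f_2/∂x - ∂f_1/∂y = ∂(x^2)/∂x - ∂(x*(1 - 2*y))/∂y = 4*x
Assembling: d(omega) = (4*x) dx ∧ dy.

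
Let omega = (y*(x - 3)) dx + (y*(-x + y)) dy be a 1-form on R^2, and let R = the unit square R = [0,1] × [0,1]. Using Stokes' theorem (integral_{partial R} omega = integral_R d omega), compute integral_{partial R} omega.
integral_(partial R) omega = 2

Stokes: integral_partial_R omega = integral_R d omega with d omega = (∂Q/∂x - ∂P/∂y) dx ∧ dy.
  ∂Q/∂x = -y
  ∂P/∂y = x - 3
  integrand = ∂Q/∂x - ∂P/∂y = -x - y + 3.
Integrating over R: integral_0^1 integral_0^1 (-x - y + 3) dx dy = 2.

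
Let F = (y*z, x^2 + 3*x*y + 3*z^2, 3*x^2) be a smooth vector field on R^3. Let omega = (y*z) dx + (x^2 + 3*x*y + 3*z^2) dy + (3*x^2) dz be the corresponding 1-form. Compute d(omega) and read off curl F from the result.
d(omega) = (-6*z) dy ∧ dz + (-6*x + y) dz ∧ dx + (2*x + 3*y - z) dx ∧ dy; curl F = (-6*z, -6*x + y, 2*x + 3*y - z)

d omega = sum_{i<j} (∂f_j/∂x_i - ∂f_i/∂x_j) dx_i ∧ dx_j. Under the identification (dy ∧ dz, dz ∧ dx, dx ∧ dy) ↔ (e_x, e_y, e_z), the coefficients are exactly the components of curl F. Compute:
  ∂R/∂y - ∂Q/∂z = (0) - (6*z) = -6*z
  ∂P/∂z - ∂R/∂x = (y) - (6*x) = -6*x + y
  ∂Q/∂x - ∂P/∂y = (2*x + 3*y) - (z) = 2*x + 3*y - z.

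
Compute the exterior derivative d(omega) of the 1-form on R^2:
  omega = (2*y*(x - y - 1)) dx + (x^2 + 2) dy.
d(omega) = (4*y + 2) dx ∧ dy

For a 1-form omega = sum_i f_i dx_i, the exterior derivative is
  d(omega) = sum_{i < j} (∂f_j/∂x_i - ∂f_i/∂x_j) dx_i ∧ dx_j.
  coefficient of dx ∧ dy: ∂f_2/∂x - ∂f_1/∂y = ∂(x^2 + 2)/∂x - ∂(2*y*(x - y - 1))/∂y = 4*y + 2
Assembling: d(omega) = (4*y + 2) dx ∧ dy.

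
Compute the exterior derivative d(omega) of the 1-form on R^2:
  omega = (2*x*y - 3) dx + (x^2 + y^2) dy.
d(omega) = 0

For a 1-form omega = sum_i f_i dx_i, the exterior derivative is
  d(omega) = sum_{i < j} (∂f_j/∂x_i - ∂f_i/∂x_j) dx_i ∧ dx_j.

Assembling: d(omega) = 0.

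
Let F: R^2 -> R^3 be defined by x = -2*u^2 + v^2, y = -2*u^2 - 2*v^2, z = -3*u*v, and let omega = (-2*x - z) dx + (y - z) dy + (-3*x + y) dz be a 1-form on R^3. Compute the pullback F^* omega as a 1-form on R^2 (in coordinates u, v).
F^* omega = (-8*u^3 - 36*u^2*v + 16*u*v^2 + 15*v^3) du + (-12*u^3 + 16*u^2*v + 9*u*v^2 + 4*v^3) dv

Using F^*(f dg) = (f ∘ F) d(g ∘ F), substitute each coordinate x_i by F_i(u, v) in f_i, and replace dx_i by d F_i = (∂F_i/∂u) du + (∂F_i/∂v) dv.
  For the x component: f_1(F) = 4*u^2 + 3*u*v - 2*v^2; d F_1 = (-4*u) du + (2*v) dv
  For the y component: f_2(F) = -2*u^2 + 3*u*v - 2*v^2; d F_2 = (-4*u) du + (-4*v) dv
  For the z component: f_3(F) = 4*u^2 - 5*v^2; d F_3 = (-3*v) du + (-3*u) dv
Combining and collecting du, dv coefficients:
  coeff of du: -8*u^3 - 36*u^2*v + 16*u*v^2 + 15*v^3
  coeff of dv: -12*u^3 + 16*u^2*v + 9*u*v^2 + 4*v^3
F^* omega = (-8*u^3 - 36*u^2*v + 16*u*v^2 + 15*v^3) du + (-12*u^3 + 16*u^2*v + 9*u*v^2 + 4*v^3) dv.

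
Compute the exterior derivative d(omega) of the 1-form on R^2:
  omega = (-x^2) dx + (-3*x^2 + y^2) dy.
d(omega) = (-6*x) dx ∧ dy

For a 1-form omega = sum_i f_i dx_i, the exterior derivative is
  d(omega) = sum_{i < j} (∂f_j/∂x_i - ∂f_i/∂x_j) dx_i ∧ dx_j.
  coefficient of dx ∧ dy: ∂f_2/∂x - ∂f_1/∂y = ∂(-3*x^2 + y^2)/∂x - ∂(-x^2)/∂y = -6*x
Assembling: d(omega) = (-6*x) dx ∧ dy.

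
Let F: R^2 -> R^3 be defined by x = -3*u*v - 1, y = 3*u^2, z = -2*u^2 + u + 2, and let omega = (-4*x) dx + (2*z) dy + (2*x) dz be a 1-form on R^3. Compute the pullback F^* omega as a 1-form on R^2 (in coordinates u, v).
F^* omega = (-24*u^3 + 24*u^2*v + 12*u^2 - 36*u*v^2 - 6*u*v + 32*u - 12*v - 2) du + (12*u*(-3*u*v - 1)) dv

Using F^*(f dg) = (f ∘ F) d(g ∘ F), substitute each coordinate x_i by F_i(u, v) in f_i, and replace dx_i by d F_i = (∂F_i/∂u) du + (∂F_i/∂v) dv.
  For the x component: f_1(F) = 12*u*v + 4; d F_1 = (-3*v) du + (-3*u) dv
  For the y component: f_2(F) = -4*u^2 + 2*u + 4; d F_2 = (6*u) du + (0) dv
  For the z component: f_3(F) = -6*u*v - 2; d F_3 = (1 - 4*u) du + (0) dv
Combining and collecting du, dv coefficients:
  coeff of du: -24*u^3 + 24*u^2*v + 12*u^2 - 36*u*v^2 - 6*u*v + 32*u - 12*v - 2
  coeff of dv: 12*u*(-3*u*v - 1)
F^* omega = (-24*u^3 + 24*u^2*v + 12*u^2 - 36*u*v^2 - 6*u*v + 32*u - 12*v - 2) du + (12*u*(-3*u*v - 1)) dv.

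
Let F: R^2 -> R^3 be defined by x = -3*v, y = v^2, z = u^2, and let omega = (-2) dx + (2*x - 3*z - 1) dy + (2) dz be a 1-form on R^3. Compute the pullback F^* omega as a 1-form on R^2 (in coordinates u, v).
F^* omega = (4*u) du + (-6*u^2*v - 12*v^2 - 2*v + 6) dv

Using F^*(f dg) = (f ∘ F) d(g ∘ F), substitute each coordinate x_i by F_i(u, v) in f_i, and replace dx_i by d F_i = (∂F_i/∂u) du + (∂F_i/∂v) dv.
  For the x component: f_1(F) = -2; d F_1 = (0) du + (-3) dv
  For the y component: f_2(F) = -3*u^2 - 6*v - 1; d F_2 = (0) du + (2*v) dv
  For the z component: f_3(F) = 2; d F_3 = (2*u) du + (0) dv
Combining and collecting du, dv coefficients:
  coeff of du: 4*u
  coeff of dv: -6*u^2*v - 12*v^2 - 2*v + 6
F^* omega = (4*u) du + (-6*u^2*v - 12*v^2 - 2*v + 6) dv.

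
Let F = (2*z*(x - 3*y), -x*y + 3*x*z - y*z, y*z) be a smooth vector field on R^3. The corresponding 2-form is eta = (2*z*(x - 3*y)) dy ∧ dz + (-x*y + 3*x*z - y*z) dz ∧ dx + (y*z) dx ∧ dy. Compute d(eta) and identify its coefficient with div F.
d(eta) = (-x + y + z) dx ∧ dy ∧ dz; div F = -x + y + z

For a 2-form in R^3 of the form above, applying d gives a 3-form with coefficient ∂P/∂x + ∂Q/∂y + ∂R/∂z:
  ∂P/∂x = 2*z
  ∂Q/∂y = -x - z
  ∂R/∂z = y
Sum = -x + y + z, which is exactly div F.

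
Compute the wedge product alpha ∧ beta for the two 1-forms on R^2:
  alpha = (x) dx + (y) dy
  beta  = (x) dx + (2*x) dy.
alpha ∧ beta = (x*(2*x - y)) dx ∧ dy

Distribute the wedge, using dx_i ∧ dx_j = -dx_j ∧ dx_i and dx_i ∧ dx_i = 0. For each pair (i, j) with i < j, the coefficient of dx_i ∧ dx_j in alpha ∧ beta is (alpha_i * beta_j - alpha_j * beta_i). Collecting: alpha ∧ beta = (x*(2*x - y)) dx ∧ dy.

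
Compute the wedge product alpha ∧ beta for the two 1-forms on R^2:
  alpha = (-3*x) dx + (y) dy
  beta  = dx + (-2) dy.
alpha ∧ beta = (6*x - y) dx ∧ dy

Distribute the wedge, using dx_i ∧ dx_j = -dx_j ∧ dx_i and dx_i ∧ dx_i = 0. For each pair (i, j) with i < j, the coefficient of dx_i ∧ dx_j in alpha ∧ beta is (alpha_i * beta_j - alpha_j * beta_i). Collecting: alpha ∧ beta = (6*x - y) dx ∧ dy.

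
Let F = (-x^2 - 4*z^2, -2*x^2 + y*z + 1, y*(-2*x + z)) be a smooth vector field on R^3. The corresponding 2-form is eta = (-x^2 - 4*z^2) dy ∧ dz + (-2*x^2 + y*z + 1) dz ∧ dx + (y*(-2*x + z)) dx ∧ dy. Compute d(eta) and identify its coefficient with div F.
d(eta) = (-2*x + y + z) dx ∧ dy ∧ dz; div F = -2*x + y + z

For a 2-form in R^3 of the form above, applying d gives a 3-form with coefficient ∂P/∂x + ∂Q/∂y + ∂R/∂z:
  ∂P/∂x = -2*x
  ∂Q/∂y = z
  ∂R/∂z = y
Sum = -2*x + y + z, which is exactly div F.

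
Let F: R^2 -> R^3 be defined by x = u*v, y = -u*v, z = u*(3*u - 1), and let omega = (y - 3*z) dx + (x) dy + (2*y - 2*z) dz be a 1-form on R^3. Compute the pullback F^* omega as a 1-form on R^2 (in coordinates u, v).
F^* omega = (u*(-36*u^2 - 21*u*v + 18*u - 2*v^2 + 5*v - 2)) du + (u^2*(-9*u - 2*v + 3)) dv

Using F^*(f dg) = (f ∘ F) d(g ∘ F), substitute each coordinate x_i by F_i(u, v) in f_i, and replace dx_i by d F_i = (∂F_i/∂u) du + (∂F_i/∂v) dv.
  For the x component: f_1(F) = u*(-9*u - v + 3); d F_1 = (v) du + (u) dv
  For the y component: f_2(F) = u*v; d F_2 = (-v) du + (-u) dv
  For the z component: f_3(F) = 2*u*(-3*u - v + 1); d F_3 = (6*u - 1) du + (0) dv
Combining and collecting du, dv coefficients:
  coeff of du: u*(-36*u^2 - 21*u*v + 18*u - 2*v^2 + 5*v - 2)
  coeff of dv: u^2*(-9*u - 2*v + 3)
F^* omega = (u*(-36*u^2 - 21*u*v + 18*u - 2*v^2 + 5*v - 2)) du + (u^2*(-9*u - 2*v + 3)) dv.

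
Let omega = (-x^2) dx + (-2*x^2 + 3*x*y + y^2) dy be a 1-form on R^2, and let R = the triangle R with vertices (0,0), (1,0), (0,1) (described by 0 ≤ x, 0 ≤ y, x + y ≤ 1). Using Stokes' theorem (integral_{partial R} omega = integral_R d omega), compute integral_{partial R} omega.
integral_(partial R) omega = -1/6

Stokes: integral_partial_R omega = integral_R d omega with d omega = (∂Q/∂x - ∂P/∂y) dx ∧ dy.
  ∂Q/∂x = -4*x + 3*y
  ∂P/∂y = 0
  integrand = ∂Q/∂x - ∂P/∂y = -4*x + 3*y.
Integrating over R: integral_0^1 integral_0^{1-x} (-4*x + 3*y) dy dx = -1/6.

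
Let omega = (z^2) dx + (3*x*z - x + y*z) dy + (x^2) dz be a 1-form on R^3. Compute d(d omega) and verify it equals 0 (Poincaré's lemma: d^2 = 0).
d(d omega) = 0

Step 1: d omega = sum_{i<j} (∂f_j/∂x_i - ∂f_i/∂x_j) dx_i ∧ dx_j:
  coeff of dx ∧ dy: 3*z - 1
  coeff of dx ∧ dz: 2*x - 2*z
  coeff of dy ∧ dz: -3*x - y
Step 2: Apply d again to each 2-form coefficient. The only possible 3-form in R^3 is dx ∧ dy ∧ dz, with coefficient
  ∂(coeff of dy∧dz)/∂x - ∂(coeff of dx∧dz)/∂y + ∂(coeff of dx∧dy)/∂z
  = ∂/∂x (-3*x - y) - ∂/∂y (2*x - 2*z) + ∂/∂z (3*z - 1).
Each of these terms simplifies to sums of mixed partials that cancel in pairs. The result is 0 (by equality of mixed partials for smooth functions — Schwarz / Clairaut).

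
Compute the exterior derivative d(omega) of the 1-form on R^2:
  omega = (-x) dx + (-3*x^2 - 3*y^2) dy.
d(omega) = (-6*x) dx ∧ dy

For a 1-form omega = sum_i f_i dx_i, the exterior derivative is
  d(omega) = sum_{i < j} (∂f_j/∂x_i - ∂f_i/∂x_j) dx_i ∧ dx_j.
  coefficient of dx ∧ dy: ∂f_2/∂x - ∂f_1/∂y = ∂(-3*x^2 - 3*y^2)/∂x - ∂(-x)/∂y = -6*x
Assembling: d(omega) = (-6*x) dx ∧ dy.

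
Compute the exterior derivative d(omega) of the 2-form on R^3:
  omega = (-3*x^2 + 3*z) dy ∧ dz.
d(omega) = (-6*x) dx ∧ dy ∧ dz

For a 2-form omega = sum_{i<j} g_{ij} dx_i ∧ dx_j, the exterior derivative is
  d(omega) = sum_{i<j} d(g_{ij}) ∧ dx_i ∧ dx_j = sum_{i<j, k} (∂g_{ij}/∂x_k) dx_k ∧ dx_i ∧ dx_j.
Expand each term, using dx_k ∧ dx_i ∧ dx_j = sgn(permutation) dx_{(a)} ∧ dx_{(b)} ∧ dx_{(c)} with (a < b < c) sorted:
  d(-3*x^2 + 3*z) includes (∂/∂x)(-3*x^2 + 3*z) dx = (-6*x) dx, which multiplied by dy ∧ dz gives (-6*x) dx ∧ dy ∧ dz
Collecting like 3-forms: d(omega) = (-6*x) dx ∧ dy ∧ dz.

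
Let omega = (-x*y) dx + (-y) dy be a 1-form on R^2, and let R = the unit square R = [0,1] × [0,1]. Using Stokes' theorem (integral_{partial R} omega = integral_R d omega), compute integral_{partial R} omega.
integral_(partial R) omega = 1/2

Stokes: integral_partial_R omega = integral_R d omega with d omega = (∂Q/∂x - ∂P/∂y) dx ∧ dy.
  ∂Q/∂x = 0
  ∂P/∂y = -x
  integrand = ∂Q/∂x - ∂P/∂y = x.
Integrating over R: integral_0^1 integral_0^1 (x) dx dy = 1/2.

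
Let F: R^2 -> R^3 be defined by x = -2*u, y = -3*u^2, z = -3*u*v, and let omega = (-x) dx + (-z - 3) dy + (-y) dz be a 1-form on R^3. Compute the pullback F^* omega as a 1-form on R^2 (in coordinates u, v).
F^* omega = (u*(-27*u*v + 14)) du + (-9*u^3) dv

Using F^*(f dg) = (f ∘ F) d(g ∘ F), substitute each coordinate x_i by F_i(u, v) in f_i, and replace dx_i by d F_i = (∂F_i/∂u) du + (∂F_i/∂v) dv.
  For the x component: f_1(F) = 2*u; d F_1 = (-2) du + (0) dv
  For the y component: f_2(F) = 3*u*v - 3; d F_2 = (-6*u) du + (0) dv
  For the z component: f_3(F) = 3*u^2; d F_3 = (-3*v) du + (-3*u) dv
Combining and collecting du, dv coefficients:
  coeff of du: u*(-27*u*v + 14)
  coeff of dv: -9*u^3
F^* omega = (u*(-27*u*v + 14)) du + (-9*u^3) dv.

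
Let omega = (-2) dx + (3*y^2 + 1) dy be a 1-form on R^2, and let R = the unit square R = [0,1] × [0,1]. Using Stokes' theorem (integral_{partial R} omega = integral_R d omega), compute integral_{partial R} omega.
integral_(partial R) omega = 0

Stokes: integral_partial_R omega = integral_R d omega with d omega = (∂Q/∂x - ∂P/∂y) dx ∧ dy.
  ∂Q/∂x = 0
  ∂P/∂y = 0
  integrand = ∂Q/∂x - ∂P/∂y = 0.
Integrating over R: integral_0^1 integral_0^1 (0) dx dy = 0.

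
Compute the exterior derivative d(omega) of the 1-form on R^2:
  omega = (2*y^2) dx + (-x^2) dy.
d(omega) = (-2*x - 4*y) dx ∧ dy

For a 1-form omega = sum_i f_i dx_i, the exterior derivative is
  d(omega) = sum_{i < j} (∂f_j/∂x_i - ∂f_i/∂x_j) dx_i ∧ dx_j.
  coefficient of dx ∧ dy: ∂f_2/∂x - ∂f_1/∂y = ∂(-x^2)/∂x - ∂(2*y^2)/∂y = -2*x - 4*y
Assembling: d(omega) = (-2*x - 4*y) dx ∧ dy.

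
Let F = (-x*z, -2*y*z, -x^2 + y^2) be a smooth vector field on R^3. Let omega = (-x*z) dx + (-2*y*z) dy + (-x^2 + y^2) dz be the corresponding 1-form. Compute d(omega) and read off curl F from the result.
d(omega) = (4*y) dy ∧ dz + (x) dz ∧ dx + (0) dx ∧ dy; curl F = (4*y, x, 0)

d omega = sum_{i<j} (∂f_j/∂x_i - ∂f_i/∂x_j) dx_i ∧ dx_j. Under the identification (dy ∧ dz, dz ∧ dx, dx ∧ dy) ↔ (e_x, e_y, e_z), the coefficients are exactly the components of curl F. Compute:
  ∂R/∂y - ∂Q/∂z = (2*y) - (-2*y) = 4*y
  ∂P/∂z - ∂R/∂x = (-x) - (-2*x) = x
  ∂Q/∂x - ∂P/∂y = (0) - (0) = 0.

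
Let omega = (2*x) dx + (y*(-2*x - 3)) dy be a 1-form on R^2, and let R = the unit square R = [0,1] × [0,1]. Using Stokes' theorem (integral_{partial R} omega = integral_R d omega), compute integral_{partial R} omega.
integral_(partial R) omega = -1

Stokes: integral_partial_R omega = integral_R d omega with d omega = (∂Q/∂x - ∂P/∂y) dx ∧ dy.
  ∂Q/∂x = -2*y
  ∂P/∂y = 0
  integrand = ∂Q/∂x - ∂P/∂y = -2*y.
Integrating over R: integral_0^1 integral_0^1 (-2*y) dx dy = -1.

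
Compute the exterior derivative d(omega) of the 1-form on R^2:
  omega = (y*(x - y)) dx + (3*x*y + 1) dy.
d(omega) = (-x + 5*y) dx ∧ dy

For a 1-form omega = sum_i f_i dx_i, the exterior derivative is
  d(omega) = sum_{i < j} (∂f_j/∂x_i - ∂f_i/∂x_j) dx_i ∧ dx_j.
  coefficient of dx ∧ dy: ∂f_2/∂x - ∂f_1/∂y = ∂(3*x*y + 1)/∂x - ∂(y*(x - y))/∂y = -x + 5*y
Assembling: d(omega) = (-x + 5*y) dx ∧ dy.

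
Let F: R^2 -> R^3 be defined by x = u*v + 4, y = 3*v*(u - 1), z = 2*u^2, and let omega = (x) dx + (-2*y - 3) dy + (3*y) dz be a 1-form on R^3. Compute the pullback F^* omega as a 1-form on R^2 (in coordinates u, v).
F^* omega = (v*(36*u^2 - 17*u*v - 36*u + 18*v - 5)) du + (-17*u^2*v + 36*u*v - 5*u - 18*v + 9) dv

Using F^*(f dg) = (f ∘ F) d(g ∘ F), substitute each coordinate x_i by F_i(u, v) in f_i, and replace dx_i by d F_i = (∂F_i/∂u) du + (∂F_i/∂v) dv.
  For the x component: f_1(F) = u*v + 4; d F_1 = (v) du + (u) dv
  For the y component: f_2(F) = -6*u*v + 6*v - 3; d F_2 = (3*v) du + (3*u - 3) dv
  For the z component: f_3(F) = 9*v*(u - 1); d F_3 = (4*u) du + (0) dv
Combining and collecting du, dv coefficients:
  coeff of du: v*(36*u^2 - 17*u*v - 36*u + 18*v - 5)
  coeff of dv: -17*u^2*v + 36*u*v - 5*u - 18*v + 9
F^* omega = (v*(36*u^2 - 17*u*v - 36*u + 18*v - 5)) du + (-17*u^2*v + 36*u*v - 5*u - 18*v + 9) dv.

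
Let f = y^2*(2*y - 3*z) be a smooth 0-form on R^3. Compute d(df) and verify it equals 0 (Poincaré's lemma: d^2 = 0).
d(df) = 0

Step 1: df = sum_i (∂f/∂x_i) dx_i = (0) dx + (6*y*(y - z)) dy + (-3*y^2) dz.
Step 2: Apply d again. Using the 1-form formula, the coefficient of dx ∧ dy in d(df) is ∂^2 f/∂x ∂y - ∂^2 f/∂y ∂x = (0) - (0) = 0 (equality of mixed partials for smooth f).
Similarly for dx ∧ dz and dy ∧ dz — all coefficients vanish. So d(df) = 0.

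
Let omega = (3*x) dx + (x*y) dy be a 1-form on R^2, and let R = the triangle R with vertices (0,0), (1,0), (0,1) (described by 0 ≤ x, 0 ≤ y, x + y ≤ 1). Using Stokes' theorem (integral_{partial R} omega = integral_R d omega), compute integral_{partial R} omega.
integral_(partial R) omega = 1/6

Stokes: integral_partial_R omega = integral_R d omega with d omega = (∂Q/∂x - ∂P/∂y) dx ∧ dy.
  ∂Q/∂x = y
  ∂P/∂y = 0
  integrand = ∂Q/∂x - ∂P/∂y = y.
Integrating over R: integral_0^1 integral_0^{1-x} (y) dy dx = 1/6.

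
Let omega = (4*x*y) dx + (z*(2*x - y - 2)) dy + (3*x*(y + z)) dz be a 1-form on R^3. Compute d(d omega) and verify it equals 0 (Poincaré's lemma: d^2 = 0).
d(d omega) = 0

Step 1: d omega = sum_{i<j} (∂f_j/∂x_i - ∂f_i/∂x_j) dx_i ∧ dx_j:
  coeff of dx ∧ dy: -4*x + 2*z
  coeff of dx ∧ dz: 3*y + 3*z
  coeff of dy ∧ dz: x + y + 2
Step 2: Apply d again to each 2-form coefficient. The only possible 3-form in R^3 is dx ∧ dy ∧ dz, with coefficient
  ∂(coeff of dy∧dz)/∂x - ∂(coeff of dx∧dz)/∂y + ∂(coeff of dx∧dy)/∂z
  = ∂/∂x (x + y + 2) - ∂/∂y (3*y + 3*z) + ∂/∂z (-4*x + 2*z).
Each of these terms simplifies to sums of mixed partials that cancel in pairs. The result is 0 (by equality of mixed partials for smooth functions — Schwarz / Clairaut).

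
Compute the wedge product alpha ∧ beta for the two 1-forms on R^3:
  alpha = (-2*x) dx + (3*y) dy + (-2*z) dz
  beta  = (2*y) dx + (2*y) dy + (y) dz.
alpha ∧ beta = (-2*y*(2*x + 3*y)) dx ∧ dy + (2*y*(-x + 2*z)) dx ∧ dz + (y*(3*y + 4*z)) dy ∧ dz

Distribute the wedge, using dx_i ∧ dx_j = -dx_j ∧ dx_i and dx_i ∧ dx_i = 0. For each pair (i, j) with i < j, the coefficient of dx_i ∧ dx_j in alpha ∧ beta is (alpha_i * beta_j - alpha_j * beta_i). Collecting: alpha ∧ beta = (-2*y*(2*x + 3*y)) dx ∧ dy + (2*y*(-x + 2*z)) dx ∧ dz + (y*(3*y + 4*z)) dy ∧ dz.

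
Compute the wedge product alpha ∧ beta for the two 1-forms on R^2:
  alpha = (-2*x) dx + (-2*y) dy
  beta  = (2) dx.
alpha ∧ beta = (4*y) dx ∧ dy

Distribute the wedge, using dx_i ∧ dx_j = -dx_j ∧ dx_i and dx_i ∧ dx_i = 0. For each pair (i, j) with i < j, the coefficient of dx_i ∧ dx_j in alpha ∧ beta is (alpha_i * beta_j - alpha_j * beta_i). Collecting: alpha ∧ beta = (4*y) dx ∧ dy.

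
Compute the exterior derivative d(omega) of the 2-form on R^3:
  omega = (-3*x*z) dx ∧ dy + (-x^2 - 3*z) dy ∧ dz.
d(omega) = (-5*x) dx ∧ dy ∧ dz

For a 2-form omega = sum_{i<j} g_{ij} dx_i ∧ dx_j, the exterior derivative is
  d(omega) = sum_{i<j} d(g_{ij}) ∧ dx_i ∧ dx_j = sum_{i<j, k} (∂g_{ij}/∂x_k) dx_k ∧ dx_i ∧ dx_j.
Expand each term, using dx_k ∧ dx_i ∧ dx_j = sgn(permutation) dx_{(a)} ∧ dx_{(b)} ∧ dx_{(c)} with (a < b < c) sorted:
  d(-3*x*z) includes (∂/∂z)(-3*x*z) dz = (-3*x) dz, which multiplied by dx ∧ dy gives (-3*x) dx ∧ dy ∧ dz
  d(-x^2 - 3*z) includes (∂/∂x)(-x^2 - 3*z) dx = (-2*x) dx, which multiplied by dy ∧ dz gives (-2*x) dx ∧ dy ∧ dz
Collecting like 3-forms: d(omega) = (-5*x) dx ∧ dy ∧ dz.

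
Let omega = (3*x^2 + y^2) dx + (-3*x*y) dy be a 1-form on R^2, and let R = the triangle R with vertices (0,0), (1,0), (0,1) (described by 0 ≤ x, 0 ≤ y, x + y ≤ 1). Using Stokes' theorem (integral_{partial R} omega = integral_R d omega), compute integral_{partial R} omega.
integral_(partial R) omega = -5/6

Stokes: integral_partial_R omega = integral_R d omega with d omega = (∂Q/∂x - ∂P/∂y) dx ∧ dy.
  ∂Q/∂x = -3*y
  ∂P/∂y = 2*y
  integrand = ∂Q/∂x - ∂P/∂y = -5*y.
Integrating over R: integral_0^1 integral_0^{1-x} (-5*y) dy dx = -5/6.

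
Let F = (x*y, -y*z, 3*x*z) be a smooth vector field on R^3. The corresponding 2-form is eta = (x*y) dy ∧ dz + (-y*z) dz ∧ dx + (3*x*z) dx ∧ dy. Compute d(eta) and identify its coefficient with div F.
d(eta) = (3*x + y - z) dx ∧ dy ∧ dz; div F = 3*x + y - z

For a 2-form in R^3 of the form above, applying d gives a 3-form with coefficient ∂P/∂x + ∂Q/∂y + ∂R/∂z:
  ∂P/∂x = y
  ∂Q/∂y = -z
  ∂R/∂z = 3*x
Sum = 3*x + y - z, which is exactly div F.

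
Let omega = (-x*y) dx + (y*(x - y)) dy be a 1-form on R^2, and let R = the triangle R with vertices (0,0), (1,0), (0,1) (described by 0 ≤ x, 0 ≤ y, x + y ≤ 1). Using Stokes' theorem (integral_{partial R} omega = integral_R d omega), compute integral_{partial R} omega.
integral_(partial R) omega = 1/3

Stokes: integral_partial_R omega = integral_R d omega with d omega = (∂Q/∂x - ∂P/∂y) dx ∧ dy.
  ∂Q/∂x = y
  ∂P/∂y = -x
  integrand = ∂Q/∂x - ∂P/∂y = x + y.
Integrating over R: integral_0^1 integral_0^{1-x} (x + y) dy dx = 1/3.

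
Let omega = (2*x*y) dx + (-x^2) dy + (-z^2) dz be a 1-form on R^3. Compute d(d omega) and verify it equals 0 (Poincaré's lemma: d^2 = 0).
d(d omega) = 0

Step 1: d omega = sum_{i<j} (∂f_j/∂x_i - ∂f_i/∂x_j) dx_i ∧ dx_j:
  coeff of dx ∧ dy: -4*x
  coeff of dx ∧ dz: 0
  coeff of dy ∧ dz: 0
Step 2: Apply d again to each 2-form coefficient. The only possible 3-form in R^3 is dx ∧ dy ∧ dz, with coefficient
  ∂(coeff of dy∧dz)/∂x - ∂(coeff of dx∧dz)/∂y + ∂(coeff of dx∧dy)/∂z
  = ∂/∂x (0) - ∂/∂y (0) + ∂/∂z (-4*x).
Each of these terms simplifies to sums of mixed partials that cancel in pairs. The result is 0 (by equality of mixed partials for smooth functions — Schwarz / Clairaut).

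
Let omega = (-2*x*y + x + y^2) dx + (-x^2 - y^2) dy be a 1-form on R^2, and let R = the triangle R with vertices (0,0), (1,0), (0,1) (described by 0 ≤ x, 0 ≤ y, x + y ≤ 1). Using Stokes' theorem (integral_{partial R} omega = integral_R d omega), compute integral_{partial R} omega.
integral_(partial R) omega = -1/3

Stokes: integral_partial_R omega = integral_R d omega with d omega = (∂Q/∂x - ∂P/∂y) dx ∧ dy.
  ∂Q/∂x = -2*x
  ∂P/∂y = -2*x + 2*y
  integrand = ∂Q/∂x - ∂P/∂y = -2*y.
Integrating over R: integral_0^1 integral_0^{1-x} (-2*y) dy dx = -1/3.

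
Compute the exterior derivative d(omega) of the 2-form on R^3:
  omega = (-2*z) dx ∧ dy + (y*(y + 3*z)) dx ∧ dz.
d(omega) = (-2*y - 3*z - 2) dx ∧ dy ∧ dz

For a 2-form omega = sum_{i<j} g_{ij} dx_i ∧ dx_j, the exterior derivative is
  d(omega) = sum_{i<j} d(g_{ij}) ∧ dx_i ∧ dx_j = sum_{i<j, k} (∂g_{ij}/∂x_k) dx_k ∧ dx_i ∧ dx_j.
Expand each term, using dx_k ∧ dx_i ∧ dx_j = sgn(permutation) dx_{(a)} ∧ dx_{(b)} ∧ dx_{(c)} with (a < b < c) sorted:
  d(-2*z) includes (∂/∂z)(-2*z) dz = (-2) dz, which multiplied by dx ∧ dy gives (-2) dx ∧ dy ∧ dz
  d(y*(y + 3*z)) includes (∂/∂y)(y*(y + 3*z)) dy = (2*y + 3*z) dy, which multiplied by dx ∧ dz gives (-2*y - 3*z) dx ∧ dy ∧ dz
Collecting like 3-forms: d(omega) = (-2*y - 3*z - 2) dx ∧ dy ∧ dz.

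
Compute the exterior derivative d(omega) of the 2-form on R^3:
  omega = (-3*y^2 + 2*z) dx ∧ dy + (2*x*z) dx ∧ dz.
d(omega) = (2) dx ∧ dy ∧ dz

For a 2-form omega = sum_{i<j} g_{ij} dx_i ∧ dx_j, the exterior derivative is
  d(omega) = sum_{i<j} d(g_{ij}) ∧ dx_i ∧ dx_j = sum_{i<j, k} (∂g_{ij}/∂x_k) dx_k ∧ dx_i ∧ dx_j.
Expand each term, using dx_k ∧ dx_i ∧ dx_j = sgn(permutation) dx_{(a)} ∧ dx_{(b)} ∧ dx_{(c)} with (a < b < c) sorted:
  d(-3*y^2 + 2*z) includes (∂/∂z)(-3*y^2 + 2*z) dz = (2) dz, which multiplied by dx ∧ dy gives (2) dx ∧ dy ∧ dz
Collecting like 3-forms: d(omega) = (2) dx ∧ dy ∧ dz.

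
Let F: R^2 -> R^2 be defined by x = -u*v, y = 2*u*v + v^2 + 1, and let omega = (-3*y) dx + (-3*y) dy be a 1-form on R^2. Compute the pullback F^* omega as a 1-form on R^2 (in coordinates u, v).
F^* omega = (3*v*(-2*u*v - v^2 - 1)) du + (-6*u^2*v - 15*u*v^2 - 3*u - 6*v^3 - 6*v) dv

Using F^*(f dg) = (f ∘ F) d(g ∘ F), substitute each coordinate x_i by F_i(u, v) in f_i, and replace dx_i by d F_i = (∂F_i/∂u) du + (∂F_i/∂v) dv.
  For the x component: f_1(F) = -6*u*v - 3*v^2 - 3; d F_1 = (-v) du + (-u) dv
  For the y component: f_2(F) = -6*u*v - 3*v^2 - 3; d F_2 = (2*v) du + (2*u + 2*v) dv
Combining and collecting du, dv coefficients:
  coeff of du: 3*v*(-2*u*v - v^2 - 1)
  coeff of dv: -6*u^2*v - 15*u*v^2 - 3*u - 6*v^3 - 6*v
F^* omega = (3*v*(-2*u*v - v^2 - 1)) du + (-6*u^2*v - 15*u*v^2 - 3*u - 6*v^3 - 6*v) dv.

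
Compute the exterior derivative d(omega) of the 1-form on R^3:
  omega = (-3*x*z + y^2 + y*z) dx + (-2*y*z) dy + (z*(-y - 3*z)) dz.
d(omega) = (-2*y - z) dx ∧ dy + (3*x - y) dx ∧ dz + (2*y - z) dy ∧ dz

For a 1-form omega = sum_i f_i dx_i, the exterior derivative is
  d(omega) = sum_{i < j} (∂f_j/∂x_i - ∂f_i/∂x_j) dx_i ∧ dx_j.
  coefficient of dx ∧ dy: ∂f_2/∂x - ∂f_1/∂y = ∂(-2*y*z)/∂x - ∂(-3*x*z + y^2 + y*z)/∂y = -2*y - z
  coefficient of dx ∧ dz: ∂f_3/∂x - ∂f_1/∂z = ∂(z*(-y - 3*z))/∂x - ∂(-3*x*z + y^2 + y*z)/∂z = 3*x - y
  coefficient of dy ∧ dz: ∂f_3/∂y - ∂f_2/∂z = ∂(z*(-y - 3*z))/∂y - ∂(-2*y*z)/∂z = 2*y - z
Assembling: d(omega) = (-2*y - z) dx ∧ dy + (3*x - y) dx ∧ dz + (2*y - z) dy ∧ dz.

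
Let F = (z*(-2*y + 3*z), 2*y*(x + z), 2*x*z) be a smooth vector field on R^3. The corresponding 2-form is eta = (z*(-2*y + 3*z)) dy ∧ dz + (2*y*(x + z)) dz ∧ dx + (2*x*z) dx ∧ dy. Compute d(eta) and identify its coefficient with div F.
d(eta) = (4*x + 2*z) dx ∧ dy ∧ dz; div F = 4*x + 2*z

For a 2-form in R^3 of the form above, applying d gives a 3-form with coefficient ∂P/∂x + ∂Q/∂y + ∂R/∂z:
  ∂P/∂x = 0
  ∂Q/∂y = 2*x + 2*z
  ∂R/∂z = 2*x
Sum = 4*x + 2*z, which is exactly div F.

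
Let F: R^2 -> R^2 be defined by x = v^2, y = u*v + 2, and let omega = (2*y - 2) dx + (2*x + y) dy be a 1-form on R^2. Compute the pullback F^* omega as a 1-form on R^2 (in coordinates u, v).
F^* omega = (v*(u*v + 2*v^2 + 2)) du + (u^2*v + 6*u*v^2 + 2*u + 4*v) dv

Using F^*(f dg) = (f ∘ F) d(g ∘ F), substitute each coordinate x_i by F_i(u, v) in f_i, and replace dx_i by d F_i = (∂F_i/∂u) du + (∂F_i/∂v) dv.
  For the x component: f_1(F) = 2*u*v + 2; d F_1 = (0) du + (2*v) dv
  For the y component: f_2(F) = u*v + 2*v^2 + 2; d F_2 = (v) du + (u) dv
Combining and collecting du, dv coefficients:
  coeff of du: v*(u*v + 2*v^2 + 2)
  coeff of dv: u^2*v + 6*u*v^2 + 2*u + 4*v
F^* omega = (v*(u*v + 2*v^2 + 2)) du + (u^2*v + 6*u*v^2 + 2*u + 4*v) dv.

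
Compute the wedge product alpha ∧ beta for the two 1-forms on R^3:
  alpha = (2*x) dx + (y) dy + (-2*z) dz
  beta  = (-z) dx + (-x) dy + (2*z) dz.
alpha ∧ beta = (-2*x^2 + y*z) dx ∧ dy + (2*z*(2*x - z)) dx ∧ dz + (2*z*(-x + y)) dy ∧ dz

Distribute the wedge, using dx_i ∧ dx_j = -dx_j ∧ dx_i and dx_i ∧ dx_i = 0. For each pair (i, j) with i < j, the coefficient of dx_i ∧ dx_j in alpha ∧ beta is (alpha_i * beta_j - alpha_j * beta_i). Collecting: alpha ∧ beta = (-2*x^2 + y*z) dx ∧ dy + (2*z*(2*x - z)) dx ∧ dz + (2*z*(-x + y)) dy ∧ dz.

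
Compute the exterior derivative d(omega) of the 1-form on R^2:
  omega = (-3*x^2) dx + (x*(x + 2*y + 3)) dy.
d(omega) = (2*x + 2*y + 3) dx ∧ dy

For a 1-form omega = sum_i f_i dx_i, the exterior derivative is
  d(omega) = sum_{i < j} (∂f_j/∂x_i - ∂f_i/∂x_j) dx_i ∧ dx_j.
  coefficient of dx ∧ dy: ∂f_2/∂x - ∂f_1/∂y = ∂(x*(x + 2*y + 3))/∂x - ∂(-3*x^2)/∂y = 2*x + 2*y + 3
Assembling: d(omega) = (2*x + 2*y + 3) dx ∧ dy.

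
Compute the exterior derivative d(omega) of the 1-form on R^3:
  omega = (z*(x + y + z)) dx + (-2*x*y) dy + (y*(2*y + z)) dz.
d(omega) = (-2*y - z) dx ∧ dy + (-x - y - 2*z) dx ∧ dz + (4*y + z) dy ∧ dz

For a 1-form omega = sum_i f_i dx_i, the exterior derivative is
  d(omega) = sum_{i < j} (∂f_j/∂x_i - ∂f_i/∂x_j) dx_i ∧ dx_j.
  coefficient of dx ∧ dy: ∂f_2/∂x - ∂f_1/∂y = ∂(-2*x*y)/∂x - ∂(z*(x + y + z))/∂y = -2*y - z
  coefficient of dx ∧ dz: ∂f_3/∂x - ∂f_1/∂z = ∂(y*(2*y + z))/∂x - ∂(z*(x + y + z))/∂z = -x - y - 2*z
  coefficient of dy ∧ dz: ∂f_3/∂y - ∂f_2/∂z = ∂(y*(2*y + z))/∂y - ∂(-2*x*y)/∂z = 4*y + z
Assembling: d(omega) = (-2*y - z) dx ∧ dy + (-x - y - 2*z) dx ∧ dz + (4*y + z) dy ∧ dz.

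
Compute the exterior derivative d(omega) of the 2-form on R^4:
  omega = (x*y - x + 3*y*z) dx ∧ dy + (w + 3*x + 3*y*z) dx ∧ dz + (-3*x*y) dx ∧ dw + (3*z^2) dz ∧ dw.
d(omega) = (3*y - 3*z) dx ∧ dy ∧ dz + (1) dx ∧ dz ∧ dw + (3*x) dx ∧ dy ∧ dw

For a 2-form omega = sum_{i<j} g_{ij} dx_i ∧ dx_j, the exterior derivative is
  d(omega) = sum_{i<j} d(g_{ij}) ∧ dx_i ∧ dx_j = sum_{i<j, k} (∂g_{ij}/∂x_k) dx_k ∧ dx_i ∧ dx_j.
Expand each term, using dx_k ∧ dx_i ∧ dx_j = sgn(permutation) dx_{(a)} ∧ dx_{(b)} ∧ dx_{(c)} with (a < b < c) sorted:
  d(x*y - x + 3*y*z) includes (∂/∂z)(x*y - x + 3*y*z) dz = (3*y) dz, which multiplied by dx ∧ dy gives (3*y) dx ∧ dy ∧ dz
  d(w + 3*x + 3*y*z) includes (∂/∂y)(w + 3*x + 3*y*z) dy = (3*z) dy, which multiplied by dx ∧ dz gives (-3*z) dx ∧ dy ∧ dz
  d(w + 3*x + 3*y*z) includes (∂/∂w)(w + 3*x + 3*y*z) dw = (1) dw, which multiplied by dx ∧ dz gives (1) dx ∧ dz ∧ dw
  d(-3*x*y) includes (∂/∂y)(-3*x*y) dy = (-3*x) dy, which multiplied by dx ∧ dw gives (3*x) dx ∧ dy ∧ dw
Collecting like 3-forms: d(omega) = (3*y - 3*z) dx ∧ dy ∧ dz + (1) dx ∧ dz ∧ dw + (3*x) dx ∧ dy ∧ dw.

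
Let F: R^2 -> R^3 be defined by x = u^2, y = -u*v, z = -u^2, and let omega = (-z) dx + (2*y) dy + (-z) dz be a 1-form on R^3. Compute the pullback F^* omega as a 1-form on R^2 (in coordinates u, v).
F^* omega = (2*u*v^2) du + (2*u^2*v) dv

Using F^*(f dg) = (f ∘ F) d(g ∘ F), substitute each coordinate x_i by F_i(u, v) in f_i, and replace dx_i by d F_i = (∂F_i/∂u) du + (∂F_i/∂v) dv.
  For the x component: f_1(F) = u^2; d F_1 = (2*u) du + (0) dv
  For the y component: f_2(F) = -2*u*v; d F_2 = (-v) du + (-u) dv
  For the z component: f_3(F) = u^2; d F_3 = (-2*u) du + (0) dv
Combining and collecting du, dv coefficients:
  coeff of du: 2*u*v^2
  coeff of dv: 2*u^2*v
F^* omega = (2*u*v^2) du + (2*u^2*v) dv.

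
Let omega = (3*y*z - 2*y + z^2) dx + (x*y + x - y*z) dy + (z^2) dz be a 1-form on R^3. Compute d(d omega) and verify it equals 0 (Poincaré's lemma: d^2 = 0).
d(d omega) = 0

Step 1: d omega = sum_{i<j} (∂f_j/∂x_i - ∂f_i/∂x_j) dx_i ∧ dx_j:
  coeff of dx ∧ dy: y - 3*z + 3
  coeff of dx ∧ dz: -3*y - 2*z
  coeff of dy ∧ dz: y
Step 2: Apply d again to each 2-form coefficient. The only possible 3-form in R^3 is dx ∧ dy ∧ dz, with coefficient
  ∂(coeff of dy∧dz)/∂x - ∂(coeff of dx∧dz)/∂y + ∂(coeff of dx∧dy)/∂z
  = ∂/∂x (y) - ∂/∂y (-3*y - 2*z) + ∂/∂z (y - 3*z + 3).
Each of these terms simplifies to sums of mixed partials that cancel in pairs. The result is 0 (by equality of mixed partials for smooth functions — Schwarz / Clairaut).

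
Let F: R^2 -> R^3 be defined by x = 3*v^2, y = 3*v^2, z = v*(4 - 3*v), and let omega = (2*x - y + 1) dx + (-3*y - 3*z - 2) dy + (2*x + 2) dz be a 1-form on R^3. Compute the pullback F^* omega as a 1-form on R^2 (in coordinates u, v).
F^* omega = (-18*v^3 - 48*v^2 - 18*v + 8) dv

Using F^*(f dg) = (f ∘ F) d(g ∘ F), substitute each coordinate x_i by F_i(u, v) in f_i, and replace dx_i by d F_i = (∂F_i/∂u) du + (∂F_i/∂v) dv.
  For the x component: f_1(F) = 3*v^2 + 1; d F_1 = (0) du + (6*v) dv
  For the y component: f_2(F) = -12*v - 2; d F_2 = (0) du + (6*v) dv
  For the z component: f_3(F) = 6*v^2 + 2; d F_3 = (0) du + (4 - 6*v) dv
Combining and collecting du, dv coefficients:
  coeff of du: 0
  coeff of dv: -18*v^3 - 48*v^2 - 18*v + 8
F^* omega = (-18*v^3 - 48*v^2 - 18*v + 8) dv.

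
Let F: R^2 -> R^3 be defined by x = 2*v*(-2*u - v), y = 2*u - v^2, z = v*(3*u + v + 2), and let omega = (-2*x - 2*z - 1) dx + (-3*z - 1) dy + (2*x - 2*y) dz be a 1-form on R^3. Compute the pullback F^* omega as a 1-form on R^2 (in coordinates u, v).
F^* omega = (-32*u*v^2 - 30*u*v - 14*v^3 + 10*v^2 - 8*v - 2) du + (-32*u^2*v - 12*u^2 - 20*u*v^2 - 8*u*v - 4*u - 6*v^3 + 24*v^2 + 6*v) dv

Using F^*(f dg) = (f ∘ F) d(g ∘ F), substitute each coordinate x_i by F_i(u, v) in f_i, and replace dx_i by d F_i = (∂F_i/∂u) du + (∂F_i/∂v) dv.
  For the x component: f_1(F) = 2*u*v + 2*v^2 - 4*v - 1; d F_1 = (-4*v) du + (-4*u - 4*v) dv
  For the y component: f_2(F) = -9*u*v - 3*v^2 - 6*v - 1; d F_2 = (2) du + (-2*v) dv
  For the z component: f_3(F) = -8*u*v - 4*u - 2*v^2; d F_3 = (3*v) du + (3*u + 2*v + 2) dv
Combining and collecting du, dv coefficients:
  coeff of du: -32*u*v^2 - 30*u*v - 14*v^3 + 10*v^2 - 8*v - 2
  coeff of dv: -32*u^2*v - 12*u^2 - 20*u*v^2 - 8*u*v - 4*u - 6*v^3 + 24*v^2 + 6*v
F^* omega = (-32*u*v^2 - 30*u*v - 14*v^3 + 10*v^2 - 8*v - 2) du + (-32*u^2*v - 12*u^2 - 20*u*v^2 - 8*u*v - 4*u - 6*v^3 + 24*v^2 + 6*v) dv.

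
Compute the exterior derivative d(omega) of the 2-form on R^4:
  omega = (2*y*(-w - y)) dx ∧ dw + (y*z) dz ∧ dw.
d(omega) = (2*w + 4*y) dx ∧ dy ∧ dw + (z) dy ∧ dz ∧ dw

For a 2-form omega = sum_{i<j} g_{ij} dx_i ∧ dx_j, the exterior derivative is
  d(omega) = sum_{i<j} d(g_{ij}) ∧ dx_i ∧ dx_j = sum_{i<j, k} (∂g_{ij}/∂x_k) dx_k ∧ dx_i ∧ dx_j.
Expand each term, using dx_k ∧ dx_i ∧ dx_j = sgn(permutation) dx_{(a)} ∧ dx_{(b)} ∧ dx_{(c)} with (a < b < c) sorted:
  d(2*y*(-w - y)) includes (∂/∂y)(2*y*(-w - y)) dy = (-2*w - 4*y) dy, which multiplied by dx ∧ dw gives (2*w + 4*y) dx ∧ dy ∧ dw
  d(y*z) includes (∂/∂y)(y*z) dy = (z) dy, which multiplied by dz ∧ dw gives (z) dy ∧ dz ∧ dw
Collecting like 3-forms: d(omega) = (2*w + 4*y) dx ∧ dy ∧ dw + (z) dy ∧ dz ∧ dw.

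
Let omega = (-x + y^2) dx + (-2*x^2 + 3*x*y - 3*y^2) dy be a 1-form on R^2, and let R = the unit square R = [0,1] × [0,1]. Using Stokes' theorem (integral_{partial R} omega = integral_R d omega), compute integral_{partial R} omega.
integral_(partial R) omega = -3/2

Stokes: integral_partial_R omega = integral_R d omega with d omega = (∂Q/∂x - ∂P/∂y) dx ∧ dy.
  ∂Q/∂x = -4*x + 3*y
  ∂P/∂y = 2*y
  integrand = ∂Q/∂x - ∂P/∂y = -4*x + y.
Integrating over R: integral_0^1 integral_0^1 (-4*x + y) dx dy = -3/2.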